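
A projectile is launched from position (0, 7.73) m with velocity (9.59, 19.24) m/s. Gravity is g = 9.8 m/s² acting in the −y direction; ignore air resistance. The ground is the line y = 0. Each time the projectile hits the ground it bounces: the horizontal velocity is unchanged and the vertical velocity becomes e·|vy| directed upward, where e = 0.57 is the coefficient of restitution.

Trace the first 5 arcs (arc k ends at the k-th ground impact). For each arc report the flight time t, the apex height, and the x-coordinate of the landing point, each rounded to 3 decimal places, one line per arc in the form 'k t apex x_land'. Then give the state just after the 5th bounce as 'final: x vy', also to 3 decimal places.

Arc 1: start y=7.730, vy=19.240 → t=4.294, apex=26.617, x_land=41.179, impact vy=-22.840
  bounce: vy ← 0.57·22.840 = 13.019
Arc 2: start y=0.000, vy=13.019 → t=2.657, apex=8.648, x_land=66.659, impact vy=-13.019
  bounce: vy ← 0.57·13.019 = 7.421
Arc 3: start y=0.000, vy=7.421 → t=1.514, apex=2.810, x_land=81.183, impact vy=-7.421
  bounce: vy ← 0.57·7.421 = 4.230
Arc 4: start y=0.000, vy=4.230 → t=0.863, apex=0.913, x_land=89.461, impact vy=-4.230
  bounce: vy ← 0.57·4.230 = 2.411
Arc 5: start y=0.000, vy=2.411 → t=0.492, apex=0.297, x_land=94.180, impact vy=-2.411
  bounce: vy ← 0.57·2.411 = 1.374

1 4.294 26.617 41.179
2 2.657 8.648 66.659
3 1.514 2.810 81.183
4 0.863 0.913 89.461
5 0.492 0.297 94.180
final: 94.180 1.374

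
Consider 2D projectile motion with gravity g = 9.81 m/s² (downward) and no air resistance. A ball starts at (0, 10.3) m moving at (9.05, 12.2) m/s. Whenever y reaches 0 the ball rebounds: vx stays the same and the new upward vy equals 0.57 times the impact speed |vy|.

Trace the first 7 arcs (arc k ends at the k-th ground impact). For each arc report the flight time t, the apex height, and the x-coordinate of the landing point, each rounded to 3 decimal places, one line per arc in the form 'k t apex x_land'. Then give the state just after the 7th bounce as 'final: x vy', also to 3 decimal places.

1 3.153 17.886 28.537
2 2.177 5.811 48.238
3 1.241 1.888 59.467
4 0.707 0.613 65.868
5 0.403 0.199 69.517
6 0.230 0.065 71.597
7 0.131 0.021 72.782
final: 72.782 0.366

Arc 1: start y=10.300, vy=12.200 → t=3.153, apex=17.886, x_land=28.537, impact vy=-18.733
  bounce: vy ← 0.57·18.733 = 10.678
Arc 2: start y=0.000, vy=10.678 → t=2.177, apex=5.811, x_land=48.238, impact vy=-10.678
  bounce: vy ← 0.57·10.678 = 6.086
Arc 3: start y=0.000, vy=6.086 → t=1.241, apex=1.888, x_land=59.467, impact vy=-6.086
  bounce: vy ← 0.57·6.086 = 3.469
Arc 4: start y=0.000, vy=3.469 → t=0.707, apex=0.613, x_land=65.868, impact vy=-3.469
  bounce: vy ← 0.57·3.469 = 1.977
Arc 5: start y=0.000, vy=1.977 → t=0.403, apex=0.199, x_land=69.517, impact vy=-1.977
  bounce: vy ← 0.57·1.977 = 1.127
Arc 6: start y=0.000, vy=1.127 → t=0.230, apex=0.065, x_land=71.597, impact vy=-1.127
  bounce: vy ← 0.57·1.127 = 0.642
Arc 7: start y=0.000, vy=0.642 → t=0.131, apex=0.021, x_land=72.782, impact vy=-0.642
  bounce: vy ← 0.57·0.642 = 0.366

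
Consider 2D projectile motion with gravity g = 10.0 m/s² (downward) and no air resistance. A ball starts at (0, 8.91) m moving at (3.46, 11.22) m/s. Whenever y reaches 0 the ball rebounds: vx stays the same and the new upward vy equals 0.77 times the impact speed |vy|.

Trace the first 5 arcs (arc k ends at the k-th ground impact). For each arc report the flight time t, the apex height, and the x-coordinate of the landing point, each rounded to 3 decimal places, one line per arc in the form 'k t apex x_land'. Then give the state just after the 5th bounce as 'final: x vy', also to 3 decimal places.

Arc 1: start y=8.910, vy=11.220 → t=2.866, apex=15.204, x_land=9.916, impact vy=-17.438
  bounce: vy ← 0.77·17.438 = 13.427
Arc 2: start y=0.000, vy=13.427 → t=2.685, apex=9.015, x_land=19.207, impact vy=-13.427
  bounce: vy ← 0.77·13.427 = 10.339
Arc 3: start y=0.000, vy=10.339 → t=2.068, apex=5.345, x_land=26.362, impact vy=-10.339
  bounce: vy ← 0.77·10.339 = 7.961
Arc 4: start y=0.000, vy=7.961 → t=1.592, apex=3.169, x_land=31.871, impact vy=-7.961
  bounce: vy ← 0.77·7.961 = 6.130
Arc 5: start y=0.000, vy=6.130 → t=1.226, apex=1.879, x_land=36.113, impact vy=-6.130
  bounce: vy ← 0.77·6.130 = 4.720

1 2.866 15.204 9.916
2 2.685 9.015 19.207
3 2.068 5.345 26.362
4 1.592 3.169 31.871
5 1.226 1.879 36.113
final: 36.113 4.720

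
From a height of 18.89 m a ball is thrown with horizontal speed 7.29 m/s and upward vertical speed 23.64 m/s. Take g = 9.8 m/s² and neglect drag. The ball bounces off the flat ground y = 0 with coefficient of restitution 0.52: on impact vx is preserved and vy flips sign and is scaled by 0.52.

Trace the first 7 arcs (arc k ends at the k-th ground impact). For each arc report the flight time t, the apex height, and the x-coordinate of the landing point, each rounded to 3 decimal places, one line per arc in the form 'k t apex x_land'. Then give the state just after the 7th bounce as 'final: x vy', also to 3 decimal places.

1 5.523 47.403 40.259
2 3.235 12.818 63.841
3 1.682 3.466 76.103
4 0.875 0.937 82.479
5 0.455 0.253 85.795
6 0.237 0.069 87.519
7 0.123 0.019 88.415
final: 88.415 0.313

Arc 1: start y=18.890, vy=23.640 → t=5.523, apex=47.403, x_land=40.259, impact vy=-30.481
  bounce: vy ← 0.52·30.481 = 15.850
Arc 2: start y=0.000, vy=15.850 → t=3.235, apex=12.818, x_land=63.841, impact vy=-15.850
  bounce: vy ← 0.52·15.850 = 8.242
Arc 3: start y=0.000, vy=8.242 → t=1.682, apex=3.466, x_land=76.103, impact vy=-8.242
  bounce: vy ← 0.52·8.242 = 4.286
Arc 4: start y=0.000, vy=4.286 → t=0.875, apex=0.937, x_land=82.479, impact vy=-4.286
  bounce: vy ← 0.52·4.286 = 2.229
Arc 5: start y=0.000, vy=2.229 → t=0.455, apex=0.253, x_land=85.795, impact vy=-2.229
  bounce: vy ← 0.52·2.229 = 1.159
Arc 6: start y=0.000, vy=1.159 → t=0.237, apex=0.069, x_land=87.519, impact vy=-1.159
  bounce: vy ← 0.52·1.159 = 0.603
Arc 7: start y=0.000, vy=0.603 → t=0.123, apex=0.019, x_land=88.415, impact vy=-0.603
  bounce: vy ← 0.52·0.603 = 0.313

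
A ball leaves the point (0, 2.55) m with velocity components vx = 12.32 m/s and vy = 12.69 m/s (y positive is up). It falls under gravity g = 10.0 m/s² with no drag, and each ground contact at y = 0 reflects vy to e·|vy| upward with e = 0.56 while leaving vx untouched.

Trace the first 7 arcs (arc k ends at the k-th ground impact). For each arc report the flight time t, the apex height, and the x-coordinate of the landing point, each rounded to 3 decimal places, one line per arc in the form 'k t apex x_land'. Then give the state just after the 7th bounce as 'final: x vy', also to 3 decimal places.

Arc 1: start y=2.550, vy=12.690 → t=2.725, apex=10.602, x_land=33.574, impact vy=-14.561
  bounce: vy ← 0.56·14.561 = 8.154
Arc 2: start y=0.000, vy=8.154 → t=1.631, apex=3.325, x_land=53.666, impact vy=-8.154
  bounce: vy ← 0.56·8.154 = 4.566
Arc 3: start y=0.000, vy=4.566 → t=0.913, apex=1.043, x_land=64.918, impact vy=-4.566
  bounce: vy ← 0.56·4.566 = 2.557
Arc 4: start y=0.000, vy=2.557 → t=0.511, apex=0.327, x_land=71.219, impact vy=-2.557
  bounce: vy ← 0.56·2.557 = 1.432
Arc 5: start y=0.000, vy=1.432 → t=0.286, apex=0.103, x_land=74.748, impact vy=-1.432
  bounce: vy ← 0.56·1.432 = 0.802
Arc 6: start y=0.000, vy=0.802 → t=0.160, apex=0.032, x_land=76.724, impact vy=-0.802
  bounce: vy ← 0.56·0.802 = 0.449
Arc 7: start y=0.000, vy=0.449 → t=0.090, apex=0.010, x_land=77.830, impact vy=-0.449
  bounce: vy ← 0.56·0.449 = 0.251

1 2.725 10.602 33.574
2 1.631 3.325 53.666
3 0.913 1.043 64.918
4 0.511 0.327 71.219
5 0.286 0.103 74.748
6 0.160 0.032 76.724
7 0.090 0.010 77.830
final: 77.830 0.251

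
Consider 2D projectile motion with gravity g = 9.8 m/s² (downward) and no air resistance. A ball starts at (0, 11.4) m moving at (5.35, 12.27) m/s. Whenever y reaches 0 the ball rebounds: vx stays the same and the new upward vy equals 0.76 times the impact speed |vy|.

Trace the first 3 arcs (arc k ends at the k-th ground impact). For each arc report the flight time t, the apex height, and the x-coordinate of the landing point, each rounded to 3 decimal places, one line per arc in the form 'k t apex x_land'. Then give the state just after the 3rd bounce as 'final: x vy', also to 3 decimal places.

Arc 1: start y=11.400, vy=12.270 → t=3.225, apex=19.081, x_land=17.256, impact vy=-19.339
  bounce: vy ← 0.76·19.339 = 14.698
Arc 2: start y=0.000, vy=14.698 → t=3.000, apex=11.021, x_land=33.303, impact vy=-14.698
  bounce: vy ← 0.76·14.698 = 11.170
Arc 3: start y=0.000, vy=11.170 → t=2.280, apex=6.366, x_land=45.499, impact vy=-11.170
  bounce: vy ← 0.76·11.170 = 8.489

1 3.225 19.081 17.256
2 3.000 11.021 33.303
3 2.280 6.366 45.499
final: 45.499 8.489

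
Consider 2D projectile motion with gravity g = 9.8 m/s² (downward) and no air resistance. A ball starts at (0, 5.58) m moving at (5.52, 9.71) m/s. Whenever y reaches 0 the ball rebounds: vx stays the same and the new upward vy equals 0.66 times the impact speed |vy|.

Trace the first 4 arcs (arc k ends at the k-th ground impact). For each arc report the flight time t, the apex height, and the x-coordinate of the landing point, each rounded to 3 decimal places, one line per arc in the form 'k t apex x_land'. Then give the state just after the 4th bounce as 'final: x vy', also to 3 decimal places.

1 2.447 10.390 13.507
2 1.922 4.526 24.118
3 1.269 1.972 31.121
4 0.837 0.859 35.743
final: 35.743 2.708

Arc 1: start y=5.580, vy=9.710 → t=2.447, apex=10.390, x_land=13.507, impact vy=-14.271
  bounce: vy ← 0.66·14.271 = 9.419
Arc 2: start y=0.000, vy=9.419 → t=1.922, apex=4.526, x_land=24.118, impact vy=-9.419
  bounce: vy ← 0.66·9.419 = 6.216
Arc 3: start y=0.000, vy=6.216 → t=1.269, apex=1.972, x_land=31.121, impact vy=-6.216
  bounce: vy ← 0.66·6.216 = 4.103
Arc 4: start y=0.000, vy=4.103 → t=0.837, apex=0.859, x_land=35.743, impact vy=-4.103
  bounce: vy ← 0.66·4.103 = 2.708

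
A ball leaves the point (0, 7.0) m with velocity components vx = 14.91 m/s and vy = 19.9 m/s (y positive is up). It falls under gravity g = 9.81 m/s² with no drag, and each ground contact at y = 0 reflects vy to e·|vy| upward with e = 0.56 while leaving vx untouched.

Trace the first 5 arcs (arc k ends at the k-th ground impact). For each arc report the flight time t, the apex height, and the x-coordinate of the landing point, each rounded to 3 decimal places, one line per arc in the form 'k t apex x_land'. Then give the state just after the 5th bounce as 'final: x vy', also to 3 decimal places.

1 4.383 27.184 65.346
2 2.637 8.525 104.659
3 1.477 2.673 126.674
4 0.827 0.838 139.002
5 0.463 0.263 145.906
final: 145.906 1.272

Arc 1: start y=7.000, vy=19.900 → t=4.383, apex=27.184, x_land=65.346, impact vy=-23.094
  bounce: vy ← 0.56·23.094 = 12.933
Arc 2: start y=0.000, vy=12.933 → t=2.637, apex=8.525, x_land=104.659, impact vy=-12.933
  bounce: vy ← 0.56·12.933 = 7.242
Arc 3: start y=0.000, vy=7.242 → t=1.477, apex=2.673, x_land=126.674, impact vy=-7.242
  bounce: vy ← 0.56·7.242 = 4.056
Arc 4: start y=0.000, vy=4.056 → t=0.827, apex=0.838, x_land=139.002, impact vy=-4.056
  bounce: vy ← 0.56·4.056 = 2.271
Arc 5: start y=0.000, vy=2.271 → t=0.463, apex=0.263, x_land=145.906, impact vy=-2.271
  bounce: vy ← 0.56·2.271 = 1.272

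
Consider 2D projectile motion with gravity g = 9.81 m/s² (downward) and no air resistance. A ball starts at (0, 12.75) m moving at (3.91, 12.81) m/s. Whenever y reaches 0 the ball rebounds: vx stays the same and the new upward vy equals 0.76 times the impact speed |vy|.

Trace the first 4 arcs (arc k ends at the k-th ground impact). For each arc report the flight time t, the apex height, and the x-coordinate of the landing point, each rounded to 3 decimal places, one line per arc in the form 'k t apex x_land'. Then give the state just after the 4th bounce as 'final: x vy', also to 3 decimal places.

1 3.381 21.114 13.218
2 3.154 12.195 25.549
3 2.397 7.044 34.920
4 1.822 4.069 42.042
final: 42.042 6.790

Arc 1: start y=12.750, vy=12.810 → t=3.381, apex=21.114, x_land=13.218, impact vy=-20.353
  bounce: vy ← 0.76·20.353 = 15.468
Arc 2: start y=0.000, vy=15.468 → t=3.154, apex=12.195, x_land=25.549, impact vy=-15.468
  bounce: vy ← 0.76·15.468 = 11.756
Arc 3: start y=0.000, vy=11.756 → t=2.397, apex=7.044, x_land=34.920, impact vy=-11.756
  bounce: vy ← 0.76·11.756 = 8.935
Arc 4: start y=0.000, vy=8.935 → t=1.822, apex=4.069, x_land=42.042, impact vy=-8.935
  bounce: vy ← 0.76·8.935 = 6.790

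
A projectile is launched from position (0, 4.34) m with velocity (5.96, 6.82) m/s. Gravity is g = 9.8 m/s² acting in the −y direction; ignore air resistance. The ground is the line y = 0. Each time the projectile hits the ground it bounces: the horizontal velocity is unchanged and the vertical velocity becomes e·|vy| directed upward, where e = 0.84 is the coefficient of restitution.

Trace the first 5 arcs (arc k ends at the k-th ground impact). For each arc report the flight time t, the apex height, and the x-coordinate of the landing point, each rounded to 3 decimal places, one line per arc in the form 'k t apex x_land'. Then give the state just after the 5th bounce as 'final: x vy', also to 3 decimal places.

1 1.866 6.713 11.124
2 1.966 4.737 22.843
3 1.652 3.342 32.688
4 1.387 2.358 40.958
5 1.165 1.664 47.904
final: 47.904 4.797

Arc 1: start y=4.340, vy=6.820 → t=1.866, apex=6.713, x_land=11.124, impact vy=-11.471
  bounce: vy ← 0.84·11.471 = 9.635
Arc 2: start y=0.000, vy=9.635 → t=1.966, apex=4.737, x_land=22.843, impact vy=-9.635
  bounce: vy ← 0.84·9.635 = 8.094
Arc 3: start y=0.000, vy=8.094 → t=1.652, apex=3.342, x_land=32.688, impact vy=-8.094
  bounce: vy ← 0.84·8.094 = 6.799
Arc 4: start y=0.000, vy=6.799 → t=1.387, apex=2.358, x_land=40.958, impact vy=-6.799
  bounce: vy ← 0.84·6.799 = 5.711
Arc 5: start y=0.000, vy=5.711 → t=1.165, apex=1.664, x_land=47.904, impact vy=-5.711
  bounce: vy ← 0.84·5.711 = 4.797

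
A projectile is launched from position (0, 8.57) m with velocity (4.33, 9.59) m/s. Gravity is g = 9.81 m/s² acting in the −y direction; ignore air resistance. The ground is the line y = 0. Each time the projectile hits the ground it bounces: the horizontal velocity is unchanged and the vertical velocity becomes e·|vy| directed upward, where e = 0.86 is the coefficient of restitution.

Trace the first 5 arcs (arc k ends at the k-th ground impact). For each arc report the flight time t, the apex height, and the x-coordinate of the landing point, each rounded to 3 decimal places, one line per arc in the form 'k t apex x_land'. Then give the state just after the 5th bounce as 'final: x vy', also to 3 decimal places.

1 2.622 13.257 11.352
2 2.828 9.805 23.596
3 2.432 7.252 34.126
4 2.091 5.364 43.181
5 1.799 3.967 50.969
final: 50.969 7.587

Arc 1: start y=8.570, vy=9.590 → t=2.622, apex=13.257, x_land=11.352, impact vy=-16.128
  bounce: vy ← 0.86·16.128 = 13.870
Arc 2: start y=0.000, vy=13.870 → t=2.828, apex=9.805, x_land=23.596, impact vy=-13.870
  bounce: vy ← 0.86·13.870 = 11.928
Arc 3: start y=0.000, vy=11.928 → t=2.432, apex=7.252, x_land=34.126, impact vy=-11.928
  bounce: vy ← 0.86·11.928 = 10.258
Arc 4: start y=0.000, vy=10.258 → t=2.091, apex=5.364, x_land=43.181, impact vy=-10.258
  bounce: vy ← 0.86·10.258 = 8.822
Arc 5: start y=0.000, vy=8.822 → t=1.799, apex=3.967, x_land=50.969, impact vy=-8.822
  bounce: vy ← 0.86·8.822 = 7.587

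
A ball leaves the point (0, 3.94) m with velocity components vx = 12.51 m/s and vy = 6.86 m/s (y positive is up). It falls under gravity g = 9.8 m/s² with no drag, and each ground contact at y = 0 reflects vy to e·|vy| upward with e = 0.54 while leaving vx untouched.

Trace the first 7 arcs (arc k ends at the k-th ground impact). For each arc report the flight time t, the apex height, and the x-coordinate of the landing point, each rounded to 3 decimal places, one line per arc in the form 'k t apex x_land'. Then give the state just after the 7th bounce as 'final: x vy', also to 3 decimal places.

Arc 1: start y=3.940, vy=6.860 → t=1.838, apex=6.341, x_land=22.988, impact vy=-11.148
  bounce: vy ← 0.54·11.148 = 6.020
Arc 2: start y=0.000, vy=6.020 → t=1.229, apex=1.849, x_land=38.358, impact vy=-6.020
  bounce: vy ← 0.54·6.020 = 3.251
Arc 3: start y=0.000, vy=3.251 → t=0.663, apex=0.539, x_land=46.657, impact vy=-3.251
  bounce: vy ← 0.54·3.251 = 1.755
Arc 4: start y=0.000, vy=1.755 → t=0.358, apex=0.157, x_land=51.139, impact vy=-1.755
  bounce: vy ← 0.54·1.755 = 0.948
Arc 5: start y=0.000, vy=0.948 → t=0.193, apex=0.046, x_land=53.559, impact vy=-0.948
  bounce: vy ← 0.54·0.948 = 0.512
Arc 6: start y=0.000, vy=0.512 → t=0.104, apex=0.013, x_land=54.866, impact vy=-0.512
  bounce: vy ← 0.54·0.512 = 0.276
Arc 7: start y=0.000, vy=0.276 → t=0.056, apex=0.004, x_land=55.572, impact vy=-0.276
  bounce: vy ← 0.54·0.276 = 0.149

1 1.838 6.341 22.988
2 1.229 1.849 38.358
3 0.663 0.539 46.657
4 0.358 0.157 51.139
5 0.193 0.046 53.559
6 0.104 0.013 54.866
7 0.056 0.004 55.572
final: 55.572 0.149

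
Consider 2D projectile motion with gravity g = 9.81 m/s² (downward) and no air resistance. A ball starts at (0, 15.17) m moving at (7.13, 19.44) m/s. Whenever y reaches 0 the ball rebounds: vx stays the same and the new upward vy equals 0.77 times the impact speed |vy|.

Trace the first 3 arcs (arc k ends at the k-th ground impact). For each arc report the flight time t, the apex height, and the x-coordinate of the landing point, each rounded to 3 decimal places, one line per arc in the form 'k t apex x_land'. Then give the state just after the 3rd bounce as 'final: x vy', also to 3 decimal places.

1 4.631 34.432 33.020
2 4.080 20.415 62.112
3 3.142 12.104 84.512
final: 84.512 11.866

Arc 1: start y=15.170, vy=19.440 → t=4.631, apex=34.432, x_land=33.020, impact vy=-25.991
  bounce: vy ← 0.77·25.991 = 20.013
Arc 2: start y=0.000, vy=20.013 → t=4.080, apex=20.415, x_land=62.112, impact vy=-20.013
  bounce: vy ← 0.77·20.013 = 15.410
Arc 3: start y=0.000, vy=15.410 → t=3.142, apex=12.104, x_land=84.512, impact vy=-15.410
  bounce: vy ← 0.77·15.410 = 11.866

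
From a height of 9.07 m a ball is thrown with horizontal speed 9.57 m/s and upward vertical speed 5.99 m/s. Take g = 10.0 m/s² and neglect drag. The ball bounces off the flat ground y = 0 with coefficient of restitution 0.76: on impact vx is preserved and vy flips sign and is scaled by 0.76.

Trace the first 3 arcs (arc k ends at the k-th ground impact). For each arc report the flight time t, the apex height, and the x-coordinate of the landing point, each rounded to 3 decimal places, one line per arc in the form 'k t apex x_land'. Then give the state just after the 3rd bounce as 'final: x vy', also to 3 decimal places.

1 2.073 10.864 19.839
2 2.241 6.275 41.281
3 1.703 3.624 57.577
final: 57.577 6.471

Arc 1: start y=9.070, vy=5.990 → t=2.073, apex=10.864, x_land=19.839, impact vy=-14.740
  bounce: vy ← 0.76·14.740 = 11.203
Arc 2: start y=0.000, vy=11.203 → t=2.241, apex=6.275, x_land=41.281, impact vy=-11.203
  bounce: vy ← 0.76·11.203 = 8.514
Arc 3: start y=0.000, vy=8.514 → t=1.703, apex=3.624, x_land=57.577, impact vy=-8.514
  bounce: vy ← 0.76·8.514 = 6.471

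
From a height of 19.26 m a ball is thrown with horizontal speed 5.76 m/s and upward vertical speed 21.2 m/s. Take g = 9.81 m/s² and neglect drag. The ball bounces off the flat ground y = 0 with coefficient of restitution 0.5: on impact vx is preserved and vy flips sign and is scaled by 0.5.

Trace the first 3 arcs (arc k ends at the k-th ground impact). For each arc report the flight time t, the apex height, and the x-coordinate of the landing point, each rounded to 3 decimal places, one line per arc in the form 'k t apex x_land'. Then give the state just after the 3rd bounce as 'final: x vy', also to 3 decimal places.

Arc 1: start y=19.260, vy=21.200 → t=5.093, apex=42.167, x_land=29.336, impact vy=-28.763
  bounce: vy ← 0.5·28.763 = 14.382
Arc 2: start y=0.000, vy=14.382 → t=2.932, apex=10.542, x_land=46.225, impact vy=-14.382
  bounce: vy ← 0.5·14.382 = 7.191
Arc 3: start y=0.000, vy=7.191 → t=1.466, apex=2.635, x_land=54.669, impact vy=-7.191
  bounce: vy ← 0.5·7.191 = 3.595

1 5.093 42.167 29.336
2 2.932 10.542 46.225
3 1.466 2.635 54.669
final: 54.669 3.595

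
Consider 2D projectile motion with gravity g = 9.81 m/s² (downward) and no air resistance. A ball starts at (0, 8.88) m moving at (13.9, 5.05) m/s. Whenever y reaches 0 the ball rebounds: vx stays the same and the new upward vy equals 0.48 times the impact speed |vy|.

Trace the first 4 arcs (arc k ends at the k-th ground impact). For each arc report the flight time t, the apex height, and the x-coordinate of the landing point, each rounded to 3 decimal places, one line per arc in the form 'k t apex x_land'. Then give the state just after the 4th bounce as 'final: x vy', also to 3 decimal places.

1 1.955 10.180 27.180
2 1.383 2.345 46.404
3 0.664 0.540 55.631
4 0.319 0.125 60.060
final: 60.060 0.750

Arc 1: start y=8.880, vy=5.050 → t=1.955, apex=10.180, x_land=27.180, impact vy=-14.133
  bounce: vy ← 0.48·14.133 = 6.784
Arc 2: start y=0.000, vy=6.784 → t=1.383, apex=2.345, x_land=46.404, impact vy=-6.784
  bounce: vy ← 0.48·6.784 = 3.256
Arc 3: start y=0.000, vy=3.256 → t=0.664, apex=0.540, x_land=55.631, impact vy=-3.256
  bounce: vy ← 0.48·3.256 = 1.563
Arc 4: start y=0.000, vy=1.563 → t=0.319, apex=0.125, x_land=60.060, impact vy=-1.563
  bounce: vy ← 0.48·1.563 = 0.750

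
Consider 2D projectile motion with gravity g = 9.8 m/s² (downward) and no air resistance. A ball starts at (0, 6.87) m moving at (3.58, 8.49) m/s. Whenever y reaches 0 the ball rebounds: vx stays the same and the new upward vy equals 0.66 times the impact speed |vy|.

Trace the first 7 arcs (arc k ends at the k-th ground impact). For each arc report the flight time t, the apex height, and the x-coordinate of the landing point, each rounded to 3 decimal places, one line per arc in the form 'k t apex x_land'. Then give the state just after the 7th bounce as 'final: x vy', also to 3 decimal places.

1 2.333 10.548 8.354
2 1.937 4.595 15.287
3 1.278 2.001 19.863
4 0.844 0.872 22.883
5 0.557 0.380 24.876
6 0.367 0.165 26.192
7 0.243 0.072 27.060
final: 27.060 0.784

Arc 1: start y=6.870, vy=8.490 → t=2.333, apex=10.548, x_land=8.354, impact vy=-14.378
  bounce: vy ← 0.66·14.378 = 9.490
Arc 2: start y=0.000, vy=9.490 → t=1.937, apex=4.595, x_land=15.287, impact vy=-9.490
  bounce: vy ← 0.66·9.490 = 6.263
Arc 3: start y=0.000, vy=6.263 → t=1.278, apex=2.001, x_land=19.863, impact vy=-6.263
  bounce: vy ← 0.66·6.263 = 4.134
Arc 4: start y=0.000, vy=4.134 → t=0.844, apex=0.872, x_land=22.883, impact vy=-4.134
  bounce: vy ← 0.66·4.134 = 2.728
Arc 5: start y=0.000, vy=2.728 → t=0.557, apex=0.380, x_land=24.876, impact vy=-2.728
  bounce: vy ← 0.66·2.728 = 1.801
Arc 6: start y=0.000, vy=1.801 → t=0.367, apex=0.165, x_land=26.192, impact vy=-1.801
  bounce: vy ← 0.66·1.801 = 1.188
Arc 7: start y=0.000, vy=1.188 → t=0.243, apex=0.072, x_land=27.060, impact vy=-1.188
  bounce: vy ← 0.66·1.188 = 0.784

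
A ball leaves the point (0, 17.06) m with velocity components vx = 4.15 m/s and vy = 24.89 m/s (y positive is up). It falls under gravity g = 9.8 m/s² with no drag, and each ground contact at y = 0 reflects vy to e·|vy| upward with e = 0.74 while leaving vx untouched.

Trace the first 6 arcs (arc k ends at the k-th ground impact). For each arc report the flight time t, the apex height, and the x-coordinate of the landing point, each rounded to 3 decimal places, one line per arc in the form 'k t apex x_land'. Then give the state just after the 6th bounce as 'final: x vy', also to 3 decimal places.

Arc 1: start y=17.060, vy=24.890 → t=5.691, apex=48.668, x_land=23.619, impact vy=-30.885
  bounce: vy ← 0.74·30.885 = 22.855
Arc 2: start y=0.000, vy=22.855 → t=4.664, apex=26.650, x_land=42.976, impact vy=-22.855
  bounce: vy ← 0.74·22.855 = 16.913
Arc 3: start y=0.000, vy=16.913 → t=3.452, apex=14.594, x_land=57.300, impact vy=-16.913
  bounce: vy ← 0.74·16.913 = 12.515
Arc 4: start y=0.000, vy=12.515 → t=2.554, apex=7.992, x_land=67.900, impact vy=-12.515
  bounce: vy ← 0.74·12.515 = 9.261
Arc 5: start y=0.000, vy=9.261 → t=1.890, apex=4.376, x_land=75.743, impact vy=-9.261
  bounce: vy ← 0.74·9.261 = 6.853
Arc 6: start y=0.000, vy=6.853 → t=1.399, apex=2.396, x_land=81.548, impact vy=-6.853
  bounce: vy ← 0.74·6.853 = 5.072

1 5.691 48.668 23.619
2 4.664 26.650 42.976
3 3.452 14.594 57.300
4 2.554 7.992 67.900
5 1.890 4.376 75.743
6 1.399 2.396 81.548
final: 81.548 5.072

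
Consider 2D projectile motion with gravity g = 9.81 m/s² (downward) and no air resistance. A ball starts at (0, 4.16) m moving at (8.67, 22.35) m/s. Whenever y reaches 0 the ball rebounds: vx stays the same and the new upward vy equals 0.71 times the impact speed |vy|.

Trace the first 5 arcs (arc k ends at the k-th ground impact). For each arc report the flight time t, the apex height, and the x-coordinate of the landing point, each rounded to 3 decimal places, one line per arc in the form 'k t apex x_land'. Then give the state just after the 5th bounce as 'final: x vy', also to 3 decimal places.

1 4.736 29.620 41.058
2 3.489 14.931 71.312
3 2.478 7.527 92.792
4 1.759 3.794 108.043
5 1.249 1.913 118.871
final: 118.871 4.349

Arc 1: start y=4.160, vy=22.350 → t=4.736, apex=29.620, x_land=41.058, impact vy=-24.107
  bounce: vy ← 0.71·24.107 = 17.116
Arc 2: start y=0.000, vy=17.116 → t=3.489, apex=14.931, x_land=71.312, impact vy=-17.116
  bounce: vy ← 0.71·17.116 = 12.152
Arc 3: start y=0.000, vy=12.152 → t=2.478, apex=7.527, x_land=92.792, impact vy=-12.152
  bounce: vy ← 0.71·12.152 = 8.628
Arc 4: start y=0.000, vy=8.628 → t=1.759, apex=3.794, x_land=108.043, impact vy=-8.628
  bounce: vy ← 0.71·8.628 = 6.126
Arc 5: start y=0.000, vy=6.126 → t=1.249, apex=1.913, x_land=118.871, impact vy=-6.126
  bounce: vy ← 0.71·6.126 = 4.349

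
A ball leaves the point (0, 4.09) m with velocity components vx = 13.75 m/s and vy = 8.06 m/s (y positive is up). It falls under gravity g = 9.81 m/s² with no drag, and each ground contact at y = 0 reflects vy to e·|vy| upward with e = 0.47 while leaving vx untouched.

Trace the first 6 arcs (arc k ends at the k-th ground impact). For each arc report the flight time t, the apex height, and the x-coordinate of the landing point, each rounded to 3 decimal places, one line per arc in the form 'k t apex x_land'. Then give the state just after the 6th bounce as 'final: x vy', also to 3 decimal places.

Arc 1: start y=4.090, vy=8.060 → t=2.050, apex=7.401, x_land=28.187, impact vy=-12.050
  bounce: vy ← 0.47·12.050 = 5.664
Arc 2: start y=0.000, vy=5.664 → t=1.155, apex=1.635, x_land=44.064, impact vy=-5.664
  bounce: vy ← 0.47·5.664 = 2.662
Arc 3: start y=0.000, vy=2.662 → t=0.543, apex=0.361, x_land=51.526, impact vy=-2.662
  bounce: vy ← 0.47·2.662 = 1.251
Arc 4: start y=0.000, vy=1.251 → t=0.255, apex=0.080, x_land=55.033, impact vy=-1.251
  bounce: vy ← 0.47·1.251 = 0.588
Arc 5: start y=0.000, vy=0.588 → t=0.120, apex=0.018, x_land=56.681, impact vy=-0.588
  bounce: vy ← 0.47·0.588 = 0.276
Arc 6: start y=0.000, vy=0.276 → t=0.056, apex=0.004, x_land=57.456, impact vy=-0.276
  bounce: vy ← 0.47·0.276 = 0.130

1 2.050 7.401 28.187
2 1.155 1.635 44.064
3 0.543 0.361 51.526
4 0.255 0.080 55.033
5 0.120 0.018 56.681
6 0.056 0.004 57.456
final: 57.456 0.130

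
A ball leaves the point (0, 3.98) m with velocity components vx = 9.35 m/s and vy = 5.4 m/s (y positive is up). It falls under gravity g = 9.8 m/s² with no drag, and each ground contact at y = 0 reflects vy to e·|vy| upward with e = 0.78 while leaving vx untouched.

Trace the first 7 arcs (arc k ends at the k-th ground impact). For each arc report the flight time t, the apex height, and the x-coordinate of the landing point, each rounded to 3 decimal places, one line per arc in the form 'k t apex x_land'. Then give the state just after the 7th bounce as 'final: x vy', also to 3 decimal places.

Arc 1: start y=3.980, vy=5.400 → t=1.607, apex=5.468, x_land=15.029, impact vy=-10.352
  bounce: vy ← 0.78·10.352 = 8.075
Arc 2: start y=0.000, vy=8.075 → t=1.648, apex=3.327, x_land=30.437, impact vy=-8.075
  bounce: vy ← 0.78·8.075 = 6.298
Arc 3: start y=0.000, vy=6.298 → t=1.285, apex=2.024, x_land=42.455, impact vy=-6.298
  bounce: vy ← 0.78·6.298 = 4.913
Arc 4: start y=0.000, vy=4.913 → t=1.003, apex=1.231, x_land=51.829, impact vy=-4.913
  bounce: vy ← 0.78·4.913 = 3.832
Arc 5: start y=0.000, vy=3.832 → t=0.782, apex=0.749, x_land=59.141, impact vy=-3.832
  bounce: vy ← 0.78·3.832 = 2.989
Arc 6: start y=0.000, vy=2.989 → t=0.610, apex=0.456, x_land=64.844, impact vy=-2.989
  bounce: vy ← 0.78·2.989 = 2.331
Arc 7: start y=0.000, vy=2.331 → t=0.476, apex=0.277, x_land=69.293, impact vy=-2.331
  bounce: vy ← 0.78·2.331 = 1.818

1 1.607 5.468 15.029
2 1.648 3.327 30.437
3 1.285 2.024 42.455
4 1.003 1.231 51.829
5 0.782 0.749 59.141
6 0.610 0.456 64.844
7 0.476 0.277 69.293
final: 69.293 1.818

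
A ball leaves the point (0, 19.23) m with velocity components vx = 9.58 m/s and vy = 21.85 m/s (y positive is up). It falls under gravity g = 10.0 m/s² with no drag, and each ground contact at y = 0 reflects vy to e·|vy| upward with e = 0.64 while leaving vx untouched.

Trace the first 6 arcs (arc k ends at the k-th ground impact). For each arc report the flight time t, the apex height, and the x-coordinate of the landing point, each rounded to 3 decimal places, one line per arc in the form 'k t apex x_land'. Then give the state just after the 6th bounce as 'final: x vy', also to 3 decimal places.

Arc 1: start y=19.230, vy=21.850 → t=5.121, apex=43.101, x_land=49.059, impact vy=-29.360
  bounce: vy ← 0.64·29.360 = 18.791
Arc 2: start y=0.000, vy=18.791 → t=3.758, apex=17.654, x_land=85.062, impact vy=-18.791
  bounce: vy ← 0.64·18.791 = 12.026
Arc 3: start y=0.000, vy=12.026 → t=2.405, apex=7.231, x_land=108.104, impact vy=-12.026
  bounce: vy ← 0.64·12.026 = 7.697
Arc 4: start y=0.000, vy=7.697 → t=1.539, apex=2.962, x_land=122.850, impact vy=-7.697
  bounce: vy ← 0.64·7.697 = 4.926
Arc 5: start y=0.000, vy=4.926 → t=0.985, apex=1.213, x_land=132.288, impact vy=-4.926
  bounce: vy ← 0.64·4.926 = 3.153
Arc 6: start y=0.000, vy=3.153 → t=0.631, apex=0.497, x_land=138.329, impact vy=-3.153
  bounce: vy ← 0.64·3.153 = 2.018

1 5.121 43.101 49.059
2 3.758 17.654 85.062
3 2.405 7.231 108.104
4 1.539 2.962 122.850
5 0.985 1.213 132.288
6 0.631 0.497 138.329
final: 138.329 2.018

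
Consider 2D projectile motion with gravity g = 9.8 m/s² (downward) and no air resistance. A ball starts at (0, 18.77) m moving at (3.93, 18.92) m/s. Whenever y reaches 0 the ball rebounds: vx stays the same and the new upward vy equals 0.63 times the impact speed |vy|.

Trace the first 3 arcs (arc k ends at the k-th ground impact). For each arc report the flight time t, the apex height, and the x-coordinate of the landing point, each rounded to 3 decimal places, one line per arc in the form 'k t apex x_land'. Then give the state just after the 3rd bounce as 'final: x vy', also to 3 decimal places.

1 4.680 37.034 18.392
2 3.464 14.699 32.005
3 2.182 5.834 40.581
final: 40.581 6.737

Arc 1: start y=18.770, vy=18.920 → t=4.680, apex=37.034, x_land=18.392, impact vy=-26.942
  bounce: vy ← 0.63·26.942 = 16.973
Arc 2: start y=0.000, vy=16.973 → t=3.464, apex=14.699, x_land=32.005, impact vy=-16.973
  bounce: vy ← 0.63·16.973 = 10.693
Arc 3: start y=0.000, vy=10.693 → t=2.182, apex=5.834, x_land=40.581, impact vy=-10.693
  bounce: vy ← 0.63·10.693 = 6.737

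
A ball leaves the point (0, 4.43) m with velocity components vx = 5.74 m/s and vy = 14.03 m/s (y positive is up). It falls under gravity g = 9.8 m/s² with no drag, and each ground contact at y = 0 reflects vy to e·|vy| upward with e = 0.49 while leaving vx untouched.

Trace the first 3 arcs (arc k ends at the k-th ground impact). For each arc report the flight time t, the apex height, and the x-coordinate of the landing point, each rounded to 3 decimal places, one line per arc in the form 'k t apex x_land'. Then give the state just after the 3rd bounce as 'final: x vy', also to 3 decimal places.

1 3.150 14.473 18.082
2 1.684 3.475 27.750
3 0.825 0.834 32.487
final: 32.487 1.982

Arc 1: start y=4.430, vy=14.030 → t=3.150, apex=14.473, x_land=18.082, impact vy=-16.842
  bounce: vy ← 0.49·16.842 = 8.253
Arc 2: start y=0.000, vy=8.253 → t=1.684, apex=3.475, x_land=27.750, impact vy=-8.253
  bounce: vy ← 0.49·8.253 = 4.044
Arc 3: start y=0.000, vy=4.044 → t=0.825, apex=0.834, x_land=32.487, impact vy=-4.044
  bounce: vy ← 0.49·4.044 = 1.982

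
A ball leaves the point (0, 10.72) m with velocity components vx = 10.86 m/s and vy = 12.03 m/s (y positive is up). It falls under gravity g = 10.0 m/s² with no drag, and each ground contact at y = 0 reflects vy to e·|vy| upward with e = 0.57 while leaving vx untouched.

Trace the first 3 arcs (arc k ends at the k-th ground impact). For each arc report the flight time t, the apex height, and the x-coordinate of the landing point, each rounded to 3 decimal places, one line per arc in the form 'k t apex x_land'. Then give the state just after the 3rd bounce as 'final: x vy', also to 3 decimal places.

1 3.098 17.956 33.645
2 2.160 5.834 57.106
3 1.231 1.895 70.479
final: 70.479 3.509

Arc 1: start y=10.720, vy=12.030 → t=3.098, apex=17.956, x_land=33.645, impact vy=-18.950
  bounce: vy ← 0.57·18.950 = 10.802
Arc 2: start y=0.000, vy=10.802 → t=2.160, apex=5.834, x_land=57.106, impact vy=-10.802
  bounce: vy ← 0.57·10.802 = 6.157
Arc 3: start y=0.000, vy=6.157 → t=1.231, apex=1.895, x_land=70.479, impact vy=-6.157
  bounce: vy ← 0.57·6.157 = 3.509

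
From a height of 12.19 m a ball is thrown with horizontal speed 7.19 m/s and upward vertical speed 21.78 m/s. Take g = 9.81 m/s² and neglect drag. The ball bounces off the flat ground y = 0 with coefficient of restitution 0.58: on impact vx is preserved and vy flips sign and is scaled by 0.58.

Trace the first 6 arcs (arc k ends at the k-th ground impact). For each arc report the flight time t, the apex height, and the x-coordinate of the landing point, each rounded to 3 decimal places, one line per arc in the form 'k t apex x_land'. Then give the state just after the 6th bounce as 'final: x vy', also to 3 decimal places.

1 4.943 36.368 35.541
2 3.159 12.234 58.252
3 1.832 4.116 71.424
4 1.063 1.384 79.063
5 0.616 0.466 83.495
6 0.357 0.157 86.065
final: 86.065 1.017

Arc 1: start y=12.190, vy=21.780 → t=4.943, apex=36.368, x_land=35.541, impact vy=-26.712
  bounce: vy ← 0.58·26.712 = 15.493
Arc 2: start y=0.000, vy=15.493 → t=3.159, apex=12.234, x_land=58.252, impact vy=-15.493
  bounce: vy ← 0.58·15.493 = 8.986
Arc 3: start y=0.000, vy=8.986 → t=1.832, apex=4.116, x_land=71.424, impact vy=-8.986
  bounce: vy ← 0.58·8.986 = 5.212
Arc 4: start y=0.000, vy=5.212 → t=1.063, apex=1.384, x_land=79.063, impact vy=-5.212
  bounce: vy ← 0.58·5.212 = 3.023
Arc 5: start y=0.000, vy=3.023 → t=0.616, apex=0.466, x_land=83.495, impact vy=-3.023
  bounce: vy ← 0.58·3.023 = 1.753
Arc 6: start y=0.000, vy=1.753 → t=0.357, apex=0.157, x_land=86.065, impact vy=-1.753
  bounce: vy ← 0.58·1.753 = 1.017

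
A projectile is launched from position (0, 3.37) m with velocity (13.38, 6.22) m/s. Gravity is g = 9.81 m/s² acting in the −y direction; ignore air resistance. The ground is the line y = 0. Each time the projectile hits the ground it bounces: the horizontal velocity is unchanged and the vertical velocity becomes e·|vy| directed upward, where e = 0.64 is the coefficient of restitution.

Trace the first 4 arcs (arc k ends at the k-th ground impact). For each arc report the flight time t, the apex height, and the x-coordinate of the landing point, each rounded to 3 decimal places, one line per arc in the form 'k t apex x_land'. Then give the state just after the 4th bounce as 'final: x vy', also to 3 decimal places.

Arc 1: start y=3.370, vy=6.220 → t=1.678, apex=5.342, x_land=22.447, impact vy=-10.238
  bounce: vy ← 0.64·10.238 = 6.552
Arc 2: start y=0.000, vy=6.552 → t=1.336, apex=2.188, x_land=40.320, impact vy=-6.552
  bounce: vy ← 0.64·6.552 = 4.193
Arc 3: start y=0.000, vy=4.193 → t=0.855, apex=0.896, x_land=51.758, impact vy=-4.193
  bounce: vy ← 0.64·4.193 = 2.684
Arc 4: start y=0.000, vy=2.684 → t=0.547, apex=0.367, x_land=59.079, impact vy=-2.684
  bounce: vy ← 0.64·2.684 = 1.718

1 1.678 5.342 22.447
2 1.336 2.188 40.320
3 0.855 0.896 51.758
4 0.547 0.367 59.079
final: 59.079 1.718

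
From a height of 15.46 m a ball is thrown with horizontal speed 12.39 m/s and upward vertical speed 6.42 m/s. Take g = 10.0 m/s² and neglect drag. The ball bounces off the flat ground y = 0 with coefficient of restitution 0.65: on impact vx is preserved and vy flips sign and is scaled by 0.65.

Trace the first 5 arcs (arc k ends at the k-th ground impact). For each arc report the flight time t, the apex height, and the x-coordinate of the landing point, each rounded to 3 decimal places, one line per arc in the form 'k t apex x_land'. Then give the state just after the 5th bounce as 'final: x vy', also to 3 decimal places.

Arc 1: start y=15.460, vy=6.420 → t=2.514, apex=17.521, x_land=31.148, impact vy=-18.719
  bounce: vy ← 0.65·18.719 = 12.168
Arc 2: start y=0.000, vy=12.168 → t=2.434, apex=7.403, x_land=61.299, impact vy=-12.168
  bounce: vy ← 0.65·12.168 = 7.909
Arc 3: start y=0.000, vy=7.909 → t=1.582, apex=3.128, x_land=80.897, impact vy=-7.909
  bounce: vy ← 0.65·7.909 = 5.141
Arc 4: start y=0.000, vy=5.141 → t=1.028, apex=1.321, x_land=93.636, impact vy=-5.141
  bounce: vy ← 0.65·5.141 = 3.342
Arc 5: start y=0.000, vy=3.342 → t=0.668, apex=0.558, x_land=101.917, impact vy=-3.342
  bounce: vy ← 0.65·3.342 = 2.172

1 2.514 17.521 31.148
2 2.434 7.403 61.299
3 1.582 3.128 80.897
4 1.028 1.321 93.636
5 0.668 0.558 101.917
final: 101.917 2.172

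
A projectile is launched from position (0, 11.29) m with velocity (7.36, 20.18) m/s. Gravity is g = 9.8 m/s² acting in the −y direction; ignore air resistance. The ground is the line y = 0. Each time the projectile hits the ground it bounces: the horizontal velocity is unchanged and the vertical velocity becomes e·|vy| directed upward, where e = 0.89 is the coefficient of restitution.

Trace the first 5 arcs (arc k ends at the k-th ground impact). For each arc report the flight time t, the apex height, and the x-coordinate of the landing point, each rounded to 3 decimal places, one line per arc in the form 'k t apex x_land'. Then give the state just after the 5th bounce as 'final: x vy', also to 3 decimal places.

1 4.617 32.067 33.984
2 4.554 25.400 67.498
3 4.053 20.120 97.326
4 3.607 15.937 123.873
5 3.210 12.624 147.499
final: 147.499 13.999

Arc 1: start y=11.290, vy=20.180 → t=4.617, apex=32.067, x_land=33.984, impact vy=-25.070
  bounce: vy ← 0.89·25.070 = 22.313
Arc 2: start y=0.000, vy=22.313 → t=4.554, apex=25.400, x_land=67.498, impact vy=-22.313
  bounce: vy ← 0.89·22.313 = 19.858
Arc 3: start y=0.000, vy=19.858 → t=4.053, apex=20.120, x_land=97.326, impact vy=-19.858
  bounce: vy ← 0.89·19.858 = 17.674
Arc 4: start y=0.000, vy=17.674 → t=3.607, apex=15.937, x_land=123.873, impact vy=-17.674
  bounce: vy ← 0.89·17.674 = 15.730
Arc 5: start y=0.000, vy=15.730 → t=3.210, apex=12.624, x_land=147.499, impact vy=-15.730
  bounce: vy ← 0.89·15.730 = 13.999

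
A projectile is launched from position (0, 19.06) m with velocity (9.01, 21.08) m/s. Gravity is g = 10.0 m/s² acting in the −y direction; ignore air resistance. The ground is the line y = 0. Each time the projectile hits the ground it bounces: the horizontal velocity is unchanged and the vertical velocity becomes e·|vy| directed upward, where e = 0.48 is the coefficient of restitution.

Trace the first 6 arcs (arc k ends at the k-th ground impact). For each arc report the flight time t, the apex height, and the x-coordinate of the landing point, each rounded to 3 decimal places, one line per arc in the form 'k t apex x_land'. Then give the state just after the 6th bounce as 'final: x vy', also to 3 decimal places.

Arc 1: start y=19.060, vy=21.080 → t=4.981, apex=41.278, x_land=44.881, impact vy=-28.733
  bounce: vy ← 0.48·28.733 = 13.792
Arc 2: start y=0.000, vy=13.792 → t=2.758, apex=9.511, x_land=69.734, impact vy=-13.792
  bounce: vy ← 0.48·13.792 = 6.620
Arc 3: start y=0.000, vy=6.620 → t=1.324, apex=2.191, x_land=81.663, impact vy=-6.620
  bounce: vy ← 0.48·6.620 = 3.178
Arc 4: start y=0.000, vy=3.178 → t=0.636, apex=0.505, x_land=87.389, impact vy=-3.178
  bounce: vy ← 0.48·3.178 = 1.525
Arc 5: start y=0.000, vy=1.525 → t=0.305, apex=0.116, x_land=90.138, impact vy=-1.525
  bounce: vy ← 0.48·1.525 = 0.732
Arc 6: start y=0.000, vy=0.732 → t=0.146, apex=0.027, x_land=91.457, impact vy=-0.732
  bounce: vy ← 0.48·0.732 = 0.351

1 4.981 41.278 44.881
2 2.758 9.511 69.734
3 1.324 2.191 81.663
4 0.636 0.505 87.389
5 0.305 0.116 90.138
6 0.146 0.027 91.457
final: 91.457 0.351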